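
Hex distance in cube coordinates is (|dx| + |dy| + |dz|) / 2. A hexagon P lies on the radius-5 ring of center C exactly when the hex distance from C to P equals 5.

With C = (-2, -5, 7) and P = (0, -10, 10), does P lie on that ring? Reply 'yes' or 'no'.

Answer: yes

Derivation:
|px - cx| = |0 - (-2)| = 2
|py - cy| = |-10 - (-5)| = 5
|pz - cz| = |10 - 7| = 3
distance = (2+5+3)/2 = 10/2 = 5
radius = 5; distance == radius -> yes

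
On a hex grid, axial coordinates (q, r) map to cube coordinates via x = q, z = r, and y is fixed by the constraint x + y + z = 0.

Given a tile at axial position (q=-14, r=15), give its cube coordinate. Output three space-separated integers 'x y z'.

x = q = -14
z = r = 15
y = -x - z = -(-14) - (15) = -1

Answer: -14 -1 15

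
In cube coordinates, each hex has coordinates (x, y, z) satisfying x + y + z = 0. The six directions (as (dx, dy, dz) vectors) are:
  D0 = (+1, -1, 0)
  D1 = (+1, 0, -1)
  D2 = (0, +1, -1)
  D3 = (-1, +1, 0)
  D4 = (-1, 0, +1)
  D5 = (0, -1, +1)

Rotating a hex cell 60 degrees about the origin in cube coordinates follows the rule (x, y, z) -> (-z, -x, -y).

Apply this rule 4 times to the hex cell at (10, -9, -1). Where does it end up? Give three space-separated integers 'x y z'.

Start: (10, -9, -1)
Step 1: (10, -9, -1) -> (-(-1), -(10), -(-9)) = (1, -10, 9)
Step 2: (1, -10, 9) -> (-(9), -(1), -(-10)) = (-9, -1, 10)
Step 3: (-9, -1, 10) -> (-(10), -(-9), -(-1)) = (-10, 9, 1)
Step 4: (-10, 9, 1) -> (-(1), -(-10), -(9)) = (-1, 10, -9)

Answer: -1 10 -9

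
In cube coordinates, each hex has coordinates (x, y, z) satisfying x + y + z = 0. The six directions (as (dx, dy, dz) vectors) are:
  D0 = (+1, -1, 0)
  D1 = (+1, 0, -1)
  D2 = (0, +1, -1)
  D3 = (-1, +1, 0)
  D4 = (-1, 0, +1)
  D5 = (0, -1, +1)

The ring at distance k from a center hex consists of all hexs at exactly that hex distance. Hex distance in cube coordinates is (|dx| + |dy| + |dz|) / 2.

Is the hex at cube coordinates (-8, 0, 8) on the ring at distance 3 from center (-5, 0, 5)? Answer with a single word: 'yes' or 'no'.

Answer: yes

Derivation:
|px - cx| = |-8 - (-5)| = 3
|py - cy| = |0 - 0| = 0
|pz - cz| = |8 - 5| = 3
distance = (3+0+3)/2 = 6/2 = 3
radius = 3; distance == radius -> yes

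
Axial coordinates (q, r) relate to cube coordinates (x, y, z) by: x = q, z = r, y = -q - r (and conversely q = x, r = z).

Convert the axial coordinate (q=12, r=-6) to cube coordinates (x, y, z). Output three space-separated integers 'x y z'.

x = q = 12
z = r = -6
y = -x - z = -(12) - (-6) = -6

Answer: 12 -6 -6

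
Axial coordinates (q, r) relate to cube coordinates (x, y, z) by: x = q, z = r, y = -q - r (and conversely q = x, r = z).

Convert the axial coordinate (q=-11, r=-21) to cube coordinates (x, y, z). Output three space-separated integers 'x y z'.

Answer: -11 32 -21

Derivation:
x = q = -11
z = r = -21
y = -x - z = -(-11) - (-21) = 32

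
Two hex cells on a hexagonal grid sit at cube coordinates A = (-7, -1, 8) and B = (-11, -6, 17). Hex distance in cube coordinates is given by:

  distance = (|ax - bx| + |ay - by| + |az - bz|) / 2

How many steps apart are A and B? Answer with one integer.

Answer: 9

Derivation:
|ax - bx| = |-7 - (-11)| = 4
|ay - by| = |-1 - (-6)| = 5
|az - bz| = |8 - 17| = 9
distance = (4 + 5 + 9) / 2 = 18 / 2 = 9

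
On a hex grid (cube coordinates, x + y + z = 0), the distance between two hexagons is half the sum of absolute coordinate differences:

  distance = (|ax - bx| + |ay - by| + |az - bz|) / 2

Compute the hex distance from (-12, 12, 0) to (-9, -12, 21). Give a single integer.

|ax - bx| = |-12 - (-9)| = 3
|ay - by| = |12 - (-12)| = 24
|az - bz| = |0 - 21| = 21
distance = (3 + 24 + 21) / 2 = 48 / 2 = 24

Answer: 24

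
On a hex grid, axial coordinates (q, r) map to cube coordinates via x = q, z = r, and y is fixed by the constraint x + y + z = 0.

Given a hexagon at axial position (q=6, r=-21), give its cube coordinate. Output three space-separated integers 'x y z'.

Answer: 6 15 -21

Derivation:
x = q = 6
z = r = -21
y = -x - z = -(6) - (-21) = 15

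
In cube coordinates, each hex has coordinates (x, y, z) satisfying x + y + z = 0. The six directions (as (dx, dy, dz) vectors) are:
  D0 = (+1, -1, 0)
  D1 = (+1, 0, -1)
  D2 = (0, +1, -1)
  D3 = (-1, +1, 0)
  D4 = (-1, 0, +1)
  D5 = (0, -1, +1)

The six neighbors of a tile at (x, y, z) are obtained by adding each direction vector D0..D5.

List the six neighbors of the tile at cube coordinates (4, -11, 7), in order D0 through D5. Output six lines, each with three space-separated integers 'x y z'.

Center: (4, -11, 7). Add each direction:
  D0: (4, -11, 7) + (1, -1, 0) = (5, -12, 7)
  D1: (4, -11, 7) + (1, 0, -1) = (5, -11, 6)
  D2: (4, -11, 7) + (0, 1, -1) = (4, -10, 6)
  D3: (4, -11, 7) + (-1, 1, 0) = (3, -10, 7)
  D4: (4, -11, 7) + (-1, 0, 1) = (3, -11, 8)
  D5: (4, -11, 7) + (0, -1, 1) = (4, -12, 8)

Answer: 5 -12 7
5 -11 6
4 -10 6
3 -10 7
3 -11 8
4 -12 8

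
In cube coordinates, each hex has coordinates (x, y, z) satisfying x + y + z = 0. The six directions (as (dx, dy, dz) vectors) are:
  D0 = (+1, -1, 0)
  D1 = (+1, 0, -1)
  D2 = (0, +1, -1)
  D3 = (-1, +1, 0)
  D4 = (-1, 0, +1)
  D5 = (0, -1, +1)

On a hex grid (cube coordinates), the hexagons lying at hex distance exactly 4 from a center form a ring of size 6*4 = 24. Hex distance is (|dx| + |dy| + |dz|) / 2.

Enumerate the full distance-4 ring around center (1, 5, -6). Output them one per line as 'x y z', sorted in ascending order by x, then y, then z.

Answer: -3 5 -2
-3 6 -3
-3 7 -4
-3 8 -5
-3 9 -6
-2 4 -2
-2 9 -7
-1 3 -2
-1 9 -8
0 2 -2
0 9 -9
1 1 -2
1 9 -10
2 1 -3
2 8 -10
3 1 -4
3 7 -10
4 1 -5
4 6 -10
5 1 -6
5 2 -7
5 3 -8
5 4 -9
5 5 -10

Derivation:
Walk ring at distance 4 from (1, 5, -6):
Start at center + D4*4 = (-3, 5, -2)
  hex 0: (-3, 5, -2)
  hex 1: (-2, 4, -2)
  hex 2: (-1, 3, -2)
  hex 3: (0, 2, -2)
  hex 4: (1, 1, -2)
  hex 5: (2, 1, -3)
  hex 6: (3, 1, -4)
  hex 7: (4, 1, -5)
  hex 8: (5, 1, -6)
  hex 9: (5, 2, -7)
  hex 10: (5, 3, -8)
  hex 11: (5, 4, -9)
  hex 12: (5, 5, -10)
  hex 13: (4, 6, -10)
  hex 14: (3, 7, -10)
  hex 15: (2, 8, -10)
  hex 16: (1, 9, -10)
  hex 17: (0, 9, -9)
  hex 18: (-1, 9, -8)
  hex 19: (-2, 9, -7)
  hex 20: (-3, 9, -6)
  hex 21: (-3, 8, -5)
  hex 22: (-3, 7, -4)
  hex 23: (-3, 6, -3)
Sorted: 24 hexes.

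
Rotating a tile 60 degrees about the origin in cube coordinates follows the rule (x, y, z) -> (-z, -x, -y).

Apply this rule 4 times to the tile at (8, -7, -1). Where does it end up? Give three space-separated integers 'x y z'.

Answer: -1 8 -7

Derivation:
Start: (8, -7, -1)
Step 1: (8, -7, -1) -> (-(-1), -(8), -(-7)) = (1, -8, 7)
Step 2: (1, -8, 7) -> (-(7), -(1), -(-8)) = (-7, -1, 8)
Step 3: (-7, -1, 8) -> (-(8), -(-7), -(-1)) = (-8, 7, 1)
Step 4: (-8, 7, 1) -> (-(1), -(-8), -(7)) = (-1, 8, -7)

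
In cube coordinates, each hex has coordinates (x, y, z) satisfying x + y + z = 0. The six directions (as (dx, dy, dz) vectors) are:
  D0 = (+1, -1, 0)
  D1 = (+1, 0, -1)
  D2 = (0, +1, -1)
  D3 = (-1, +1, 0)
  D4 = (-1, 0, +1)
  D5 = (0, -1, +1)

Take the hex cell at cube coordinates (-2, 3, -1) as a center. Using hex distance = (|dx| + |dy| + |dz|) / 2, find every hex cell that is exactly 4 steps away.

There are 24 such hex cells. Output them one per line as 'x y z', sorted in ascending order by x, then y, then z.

Answer: -6 3 3
-6 4 2
-6 5 1
-6 6 0
-6 7 -1
-5 2 3
-5 7 -2
-4 1 3
-4 7 -3
-3 0 3
-3 7 -4
-2 -1 3
-2 7 -5
-1 -1 2
-1 6 -5
0 -1 1
0 5 -5
1 -1 0
1 4 -5
2 -1 -1
2 0 -2
2 1 -3
2 2 -4
2 3 -5

Derivation:
Walk ring at distance 4 from (-2, 3, -1):
Start at center + D4*4 = (-6, 3, 3)
  hex 0: (-6, 3, 3)
  hex 1: (-5, 2, 3)
  hex 2: (-4, 1, 3)
  hex 3: (-3, 0, 3)
  hex 4: (-2, -1, 3)
  hex 5: (-1, -1, 2)
  hex 6: (0, -1, 1)
  hex 7: (1, -1, 0)
  hex 8: (2, -1, -1)
  hex 9: (2, 0, -2)
  hex 10: (2, 1, -3)
  hex 11: (2, 2, -4)
  hex 12: (2, 3, -5)
  hex 13: (1, 4, -5)
  hex 14: (0, 5, -5)
  hex 15: (-1, 6, -5)
  hex 16: (-2, 7, -5)
  hex 17: (-3, 7, -4)
  hex 18: (-4, 7, -3)
  hex 19: (-5, 7, -2)
  hex 20: (-6, 7, -1)
  hex 21: (-6, 6, 0)
  hex 22: (-6, 5, 1)
  hex 23: (-6, 4, 2)
Sorted: 24 hexes.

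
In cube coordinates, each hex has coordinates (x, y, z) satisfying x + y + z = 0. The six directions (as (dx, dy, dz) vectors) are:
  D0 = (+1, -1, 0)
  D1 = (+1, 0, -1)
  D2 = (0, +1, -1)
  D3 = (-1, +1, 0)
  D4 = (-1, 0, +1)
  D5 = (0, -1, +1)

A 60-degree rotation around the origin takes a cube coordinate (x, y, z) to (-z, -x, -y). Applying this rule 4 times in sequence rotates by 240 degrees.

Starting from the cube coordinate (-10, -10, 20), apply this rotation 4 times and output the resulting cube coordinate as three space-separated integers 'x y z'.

Start: (-10, -10, 20)
Step 1: (-10, -10, 20) -> (-(20), -(-10), -(-10)) = (-20, 10, 10)
Step 2: (-20, 10, 10) -> (-(10), -(-20), -(10)) = (-10, 20, -10)
Step 3: (-10, 20, -10) -> (-(-10), -(-10), -(20)) = (10, 10, -20)
Step 4: (10, 10, -20) -> (-(-20), -(10), -(10)) = (20, -10, -10)

Answer: 20 -10 -10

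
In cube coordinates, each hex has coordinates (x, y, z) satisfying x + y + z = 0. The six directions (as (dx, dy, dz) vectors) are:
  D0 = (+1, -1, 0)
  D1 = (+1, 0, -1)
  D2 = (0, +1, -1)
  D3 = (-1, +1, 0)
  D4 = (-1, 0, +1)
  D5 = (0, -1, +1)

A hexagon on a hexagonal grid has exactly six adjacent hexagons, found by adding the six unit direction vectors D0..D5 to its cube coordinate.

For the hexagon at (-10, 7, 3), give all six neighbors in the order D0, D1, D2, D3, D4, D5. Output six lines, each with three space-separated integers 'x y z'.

Answer: -9 6 3
-9 7 2
-10 8 2
-11 8 3
-11 7 4
-10 6 4

Derivation:
Center: (-10, 7, 3). Add each direction:
  D0: (-10, 7, 3) + (1, -1, 0) = (-9, 6, 3)
  D1: (-10, 7, 3) + (1, 0, -1) = (-9, 7, 2)
  D2: (-10, 7, 3) + (0, 1, -1) = (-10, 8, 2)
  D3: (-10, 7, 3) + (-1, 1, 0) = (-11, 8, 3)
  D4: (-10, 7, 3) + (-1, 0, 1) = (-11, 7, 4)
  D5: (-10, 7, 3) + (0, -1, 1) = (-10, 6, 4)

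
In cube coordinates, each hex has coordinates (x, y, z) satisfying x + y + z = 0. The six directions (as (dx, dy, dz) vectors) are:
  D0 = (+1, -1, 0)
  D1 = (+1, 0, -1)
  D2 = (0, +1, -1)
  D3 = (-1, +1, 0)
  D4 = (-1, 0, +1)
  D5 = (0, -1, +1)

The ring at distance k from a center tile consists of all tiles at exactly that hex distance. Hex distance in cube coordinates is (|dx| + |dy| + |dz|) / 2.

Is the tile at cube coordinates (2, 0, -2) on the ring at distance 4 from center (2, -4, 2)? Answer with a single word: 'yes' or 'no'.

Answer: yes

Derivation:
|px - cx| = |2 - 2| = 0
|py - cy| = |0 - (-4)| = 4
|pz - cz| = |-2 - 2| = 4
distance = (0+4+4)/2 = 8/2 = 4
radius = 4; distance == radius -> yes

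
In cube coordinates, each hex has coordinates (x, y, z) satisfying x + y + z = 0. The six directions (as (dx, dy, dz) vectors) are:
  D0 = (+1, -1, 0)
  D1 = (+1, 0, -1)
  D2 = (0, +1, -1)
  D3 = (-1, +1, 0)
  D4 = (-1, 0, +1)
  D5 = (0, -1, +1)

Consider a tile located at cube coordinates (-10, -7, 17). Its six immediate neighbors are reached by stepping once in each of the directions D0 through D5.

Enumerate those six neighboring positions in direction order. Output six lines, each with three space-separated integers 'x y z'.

Answer: -9 -8 17
-9 -7 16
-10 -6 16
-11 -6 17
-11 -7 18
-10 -8 18

Derivation:
Center: (-10, -7, 17). Add each direction:
  D0: (-10, -7, 17) + (1, -1, 0) = (-9, -8, 17)
  D1: (-10, -7, 17) + (1, 0, -1) = (-9, -7, 16)
  D2: (-10, -7, 17) + (0, 1, -1) = (-10, -6, 16)
  D3: (-10, -7, 17) + (-1, 1, 0) = (-11, -6, 17)
  D4: (-10, -7, 17) + (-1, 0, 1) = (-11, -7, 18)
  D5: (-10, -7, 17) + (0, -1, 1) = (-10, -8, 18)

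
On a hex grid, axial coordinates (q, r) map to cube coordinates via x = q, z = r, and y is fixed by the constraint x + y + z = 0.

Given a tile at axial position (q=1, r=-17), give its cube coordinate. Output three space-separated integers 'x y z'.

x = q = 1
z = r = -17
y = -x - z = -(1) - (-17) = 16

Answer: 1 16 -17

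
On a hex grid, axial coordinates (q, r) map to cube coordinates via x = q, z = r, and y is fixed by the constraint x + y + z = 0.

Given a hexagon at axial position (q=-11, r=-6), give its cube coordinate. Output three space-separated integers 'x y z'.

Answer: -11 17 -6

Derivation:
x = q = -11
z = r = -6
y = -x - z = -(-11) - (-6) = 17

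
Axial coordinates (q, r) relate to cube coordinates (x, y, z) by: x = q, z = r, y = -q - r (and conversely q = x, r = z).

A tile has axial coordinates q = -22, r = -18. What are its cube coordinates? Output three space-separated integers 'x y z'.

Answer: -22 40 -18

Derivation:
x = q = -22
z = r = -18
y = -x - z = -(-22) - (-18) = 40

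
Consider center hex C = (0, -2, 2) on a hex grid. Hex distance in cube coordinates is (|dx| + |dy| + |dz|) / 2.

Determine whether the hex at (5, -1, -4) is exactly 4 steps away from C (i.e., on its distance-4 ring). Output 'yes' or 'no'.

Answer: no

Derivation:
|px - cx| = |5 - 0| = 5
|py - cy| = |-1 - (-2)| = 1
|pz - cz| = |-4 - 2| = 6
distance = (5+1+6)/2 = 12/2 = 6
radius = 4; distance != radius -> no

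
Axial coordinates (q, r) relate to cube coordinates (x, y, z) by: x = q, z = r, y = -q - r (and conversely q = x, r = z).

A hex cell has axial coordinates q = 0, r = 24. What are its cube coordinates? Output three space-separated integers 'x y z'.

x = q = 0
z = r = 24
y = -x - z = -(0) - (24) = -24

Answer: 0 -24 24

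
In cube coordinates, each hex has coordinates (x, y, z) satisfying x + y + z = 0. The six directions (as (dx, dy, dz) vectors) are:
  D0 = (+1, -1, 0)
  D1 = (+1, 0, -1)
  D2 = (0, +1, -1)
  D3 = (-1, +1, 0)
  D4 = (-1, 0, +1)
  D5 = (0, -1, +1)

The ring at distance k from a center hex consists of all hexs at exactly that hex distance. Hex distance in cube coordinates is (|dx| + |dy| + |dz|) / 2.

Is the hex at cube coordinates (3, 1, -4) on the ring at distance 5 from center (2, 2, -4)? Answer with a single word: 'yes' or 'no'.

|px - cx| = |3 - 2| = 1
|py - cy| = |1 - 2| = 1
|pz - cz| = |-4 - (-4)| = 0
distance = (1+1+0)/2 = 2/2 = 1
radius = 5; distance != radius -> no

Answer: no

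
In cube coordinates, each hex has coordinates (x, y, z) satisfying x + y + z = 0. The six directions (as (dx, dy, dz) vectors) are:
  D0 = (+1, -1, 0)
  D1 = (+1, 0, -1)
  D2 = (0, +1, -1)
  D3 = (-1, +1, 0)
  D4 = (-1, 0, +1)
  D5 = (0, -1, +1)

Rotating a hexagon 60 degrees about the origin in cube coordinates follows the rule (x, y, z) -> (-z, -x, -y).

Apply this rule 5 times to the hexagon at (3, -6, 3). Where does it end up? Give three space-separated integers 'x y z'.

Start: (3, -6, 3)
Step 1: (3, -6, 3) -> (-(3), -(3), -(-6)) = (-3, -3, 6)
Step 2: (-3, -3, 6) -> (-(6), -(-3), -(-3)) = (-6, 3, 3)
Step 3: (-6, 3, 3) -> (-(3), -(-6), -(3)) = (-3, 6, -3)
Step 4: (-3, 6, -3) -> (-(-3), -(-3), -(6)) = (3, 3, -6)
Step 5: (3, 3, -6) -> (-(-6), -(3), -(3)) = (6, -3, -3)

Answer: 6 -3 -3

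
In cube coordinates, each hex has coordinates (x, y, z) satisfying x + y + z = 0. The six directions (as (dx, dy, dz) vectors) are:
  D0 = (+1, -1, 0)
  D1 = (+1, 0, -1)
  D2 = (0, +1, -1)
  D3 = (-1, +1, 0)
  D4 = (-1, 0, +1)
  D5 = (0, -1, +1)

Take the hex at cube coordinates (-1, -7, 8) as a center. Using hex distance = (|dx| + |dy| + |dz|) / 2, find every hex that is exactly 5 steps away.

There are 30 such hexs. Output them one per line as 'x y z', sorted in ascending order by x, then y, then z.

Walk ring at distance 5 from (-1, -7, 8):
Start at center + D4*5 = (-6, -7, 13)
  hex 0: (-6, -7, 13)
  hex 1: (-5, -8, 13)
  hex 2: (-4, -9, 13)
  hex 3: (-3, -10, 13)
  hex 4: (-2, -11, 13)
  hex 5: (-1, -12, 13)
  hex 6: (0, -12, 12)
  hex 7: (1, -12, 11)
  hex 8: (2, -12, 10)
  hex 9: (3, -12, 9)
  hex 10: (4, -12, 8)
  hex 11: (4, -11, 7)
  hex 12: (4, -10, 6)
  hex 13: (4, -9, 5)
  hex 14: (4, -8, 4)
  hex 15: (4, -7, 3)
  hex 16: (3, -6, 3)
  hex 17: (2, -5, 3)
  hex 18: (1, -4, 3)
  hex 19: (0, -3, 3)
  hex 20: (-1, -2, 3)
  hex 21: (-2, -2, 4)
  hex 22: (-3, -2, 5)
  hex 23: (-4, -2, 6)
  hex 24: (-5, -2, 7)
  hex 25: (-6, -2, 8)
  hex 26: (-6, -3, 9)
  hex 27: (-6, -4, 10)
  hex 28: (-6, -5, 11)
  hex 29: (-6, -6, 12)
Sorted: 30 hexes.

Answer: -6 -7 13
-6 -6 12
-6 -5 11
-6 -4 10
-6 -3 9
-6 -2 8
-5 -8 13
-5 -2 7
-4 -9 13
-4 -2 6
-3 -10 13
-3 -2 5
-2 -11 13
-2 -2 4
-1 -12 13
-1 -2 3
0 -12 12
0 -3 3
1 -12 11
1 -4 3
2 -12 10
2 -5 3
3 -12 9
3 -6 3
4 -12 8
4 -11 7
4 -10 6
4 -9 5
4 -8 4
4 -7 3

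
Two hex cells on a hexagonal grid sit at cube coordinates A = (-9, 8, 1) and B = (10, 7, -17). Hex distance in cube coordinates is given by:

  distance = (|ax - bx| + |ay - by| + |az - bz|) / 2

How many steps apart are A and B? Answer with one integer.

Answer: 19

Derivation:
|ax - bx| = |-9 - 10| = 19
|ay - by| = |8 - 7| = 1
|az - bz| = |1 - (-17)| = 18
distance = (19 + 1 + 18) / 2 = 38 / 2 = 19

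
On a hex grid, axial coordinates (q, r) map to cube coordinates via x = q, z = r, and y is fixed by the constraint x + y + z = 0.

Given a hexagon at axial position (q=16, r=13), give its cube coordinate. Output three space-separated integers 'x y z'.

Answer: 16 -29 13

Derivation:
x = q = 16
z = r = 13
y = -x - z = -(16) - (13) = -29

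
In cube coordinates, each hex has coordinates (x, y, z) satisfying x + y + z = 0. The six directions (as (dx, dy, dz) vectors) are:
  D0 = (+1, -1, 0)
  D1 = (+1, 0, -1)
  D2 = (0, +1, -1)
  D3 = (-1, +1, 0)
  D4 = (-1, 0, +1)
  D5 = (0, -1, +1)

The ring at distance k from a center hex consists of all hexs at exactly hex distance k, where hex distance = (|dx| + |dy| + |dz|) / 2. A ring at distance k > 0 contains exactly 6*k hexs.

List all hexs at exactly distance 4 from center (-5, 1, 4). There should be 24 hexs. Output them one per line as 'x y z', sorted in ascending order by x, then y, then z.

Answer: -9 1 8
-9 2 7
-9 3 6
-9 4 5
-9 5 4
-8 0 8
-8 5 3
-7 -1 8
-7 5 2
-6 -2 8
-6 5 1
-5 -3 8
-5 5 0
-4 -3 7
-4 4 0
-3 -3 6
-3 3 0
-2 -3 5
-2 2 0
-1 -3 4
-1 -2 3
-1 -1 2
-1 0 1
-1 1 0

Derivation:
Walk ring at distance 4 from (-5, 1, 4):
Start at center + D4*4 = (-9, 1, 8)
  hex 0: (-9, 1, 8)
  hex 1: (-8, 0, 8)
  hex 2: (-7, -1, 8)
  hex 3: (-6, -2, 8)
  hex 4: (-5, -3, 8)
  hex 5: (-4, -3, 7)
  hex 6: (-3, -3, 6)
  hex 7: (-2, -3, 5)
  hex 8: (-1, -3, 4)
  hex 9: (-1, -2, 3)
  hex 10: (-1, -1, 2)
  hex 11: (-1, 0, 1)
  hex 12: (-1, 1, 0)
  hex 13: (-2, 2, 0)
  hex 14: (-3, 3, 0)
  hex 15: (-4, 4, 0)
  hex 16: (-5, 5, 0)
  hex 17: (-6, 5, 1)
  hex 18: (-7, 5, 2)
  hex 19: (-8, 5, 3)
  hex 20: (-9, 5, 4)
  hex 21: (-9, 4, 5)
  hex 22: (-9, 3, 6)
  hex 23: (-9, 2, 7)
Sorted: 24 hexes.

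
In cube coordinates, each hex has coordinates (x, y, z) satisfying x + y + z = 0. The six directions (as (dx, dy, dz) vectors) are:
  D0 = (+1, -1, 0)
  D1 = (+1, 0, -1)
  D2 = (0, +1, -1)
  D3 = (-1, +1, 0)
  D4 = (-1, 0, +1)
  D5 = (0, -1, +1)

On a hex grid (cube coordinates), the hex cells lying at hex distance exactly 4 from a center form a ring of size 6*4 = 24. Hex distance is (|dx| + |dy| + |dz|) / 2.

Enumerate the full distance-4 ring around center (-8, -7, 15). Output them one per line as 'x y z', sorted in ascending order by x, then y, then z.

Answer: -12 -7 19
-12 -6 18
-12 -5 17
-12 -4 16
-12 -3 15
-11 -8 19
-11 -3 14
-10 -9 19
-10 -3 13
-9 -10 19
-9 -3 12
-8 -11 19
-8 -3 11
-7 -11 18
-7 -4 11
-6 -11 17
-6 -5 11
-5 -11 16
-5 -6 11
-4 -11 15
-4 -10 14
-4 -9 13
-4 -8 12
-4 -7 11

Derivation:
Walk ring at distance 4 from (-8, -7, 15):
Start at center + D4*4 = (-12, -7, 19)
  hex 0: (-12, -7, 19)
  hex 1: (-11, -8, 19)
  hex 2: (-10, -9, 19)
  hex 3: (-9, -10, 19)
  hex 4: (-8, -11, 19)
  hex 5: (-7, -11, 18)
  hex 6: (-6, -11, 17)
  hex 7: (-5, -11, 16)
  hex 8: (-4, -11, 15)
  hex 9: (-4, -10, 14)
  hex 10: (-4, -9, 13)
  hex 11: (-4, -8, 12)
  hex 12: (-4, -7, 11)
  hex 13: (-5, -6, 11)
  hex 14: (-6, -5, 11)
  hex 15: (-7, -4, 11)
  hex 16: (-8, -3, 11)
  hex 17: (-9, -3, 12)
  hex 18: (-10, -3, 13)
  hex 19: (-11, -3, 14)
  hex 20: (-12, -3, 15)
  hex 21: (-12, -4, 16)
  hex 22: (-12, -5, 17)
  hex 23: (-12, -6, 18)
Sorted: 24 hexes.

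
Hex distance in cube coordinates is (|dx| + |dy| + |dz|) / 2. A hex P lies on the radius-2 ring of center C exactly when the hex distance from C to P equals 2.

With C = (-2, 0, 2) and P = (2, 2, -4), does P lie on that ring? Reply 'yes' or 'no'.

|px - cx| = |2 - (-2)| = 4
|py - cy| = |2 - 0| = 2
|pz - cz| = |-4 - 2| = 6
distance = (4+2+6)/2 = 12/2 = 6
radius = 2; distance != radius -> no

Answer: no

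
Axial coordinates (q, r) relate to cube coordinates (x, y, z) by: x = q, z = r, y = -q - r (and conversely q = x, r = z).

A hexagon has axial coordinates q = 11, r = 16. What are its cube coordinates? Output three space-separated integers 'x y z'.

Answer: 11 -27 16

Derivation:
x = q = 11
z = r = 16
y = -x - z = -(11) - (16) = -27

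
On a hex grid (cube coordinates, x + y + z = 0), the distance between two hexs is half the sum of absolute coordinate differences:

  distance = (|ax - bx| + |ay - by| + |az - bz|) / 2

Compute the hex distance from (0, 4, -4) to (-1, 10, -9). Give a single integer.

|ax - bx| = |0 - (-1)| = 1
|ay - by| = |4 - 10| = 6
|az - bz| = |-4 - (-9)| = 5
distance = (1 + 6 + 5) / 2 = 12 / 2 = 6

Answer: 6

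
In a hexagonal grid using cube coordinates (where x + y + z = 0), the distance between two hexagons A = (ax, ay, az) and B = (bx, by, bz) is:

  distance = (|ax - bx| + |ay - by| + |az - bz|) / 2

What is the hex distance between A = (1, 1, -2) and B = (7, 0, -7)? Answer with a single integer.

|ax - bx| = |1 - 7| = 6
|ay - by| = |1 - 0| = 1
|az - bz| = |-2 - (-7)| = 5
distance = (6 + 1 + 5) / 2 = 12 / 2 = 6

Answer: 6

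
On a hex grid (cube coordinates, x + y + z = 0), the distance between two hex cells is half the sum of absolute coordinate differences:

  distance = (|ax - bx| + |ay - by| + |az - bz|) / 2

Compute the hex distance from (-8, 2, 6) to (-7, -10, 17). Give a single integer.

|ax - bx| = |-8 - (-7)| = 1
|ay - by| = |2 - (-10)| = 12
|az - bz| = |6 - 17| = 11
distance = (1 + 12 + 11) / 2 = 24 / 2 = 12

Answer: 12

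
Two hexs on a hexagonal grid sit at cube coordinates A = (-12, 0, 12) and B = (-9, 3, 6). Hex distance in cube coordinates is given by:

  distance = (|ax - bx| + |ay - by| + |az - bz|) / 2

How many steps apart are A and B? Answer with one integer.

|ax - bx| = |-12 - (-9)| = 3
|ay - by| = |0 - 3| = 3
|az - bz| = |12 - 6| = 6
distance = (3 + 3 + 6) / 2 = 12 / 2 = 6

Answer: 6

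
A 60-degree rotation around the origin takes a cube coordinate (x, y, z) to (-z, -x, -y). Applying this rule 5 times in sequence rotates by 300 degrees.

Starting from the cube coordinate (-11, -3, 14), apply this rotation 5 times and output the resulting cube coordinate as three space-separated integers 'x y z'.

Start: (-11, -3, 14)
Step 1: (-11, -3, 14) -> (-(14), -(-11), -(-3)) = (-14, 11, 3)
Step 2: (-14, 11, 3) -> (-(3), -(-14), -(11)) = (-3, 14, -11)
Step 3: (-3, 14, -11) -> (-(-11), -(-3), -(14)) = (11, 3, -14)
Step 4: (11, 3, -14) -> (-(-14), -(11), -(3)) = (14, -11, -3)
Step 5: (14, -11, -3) -> (-(-3), -(14), -(-11)) = (3, -14, 11)

Answer: 3 -14 11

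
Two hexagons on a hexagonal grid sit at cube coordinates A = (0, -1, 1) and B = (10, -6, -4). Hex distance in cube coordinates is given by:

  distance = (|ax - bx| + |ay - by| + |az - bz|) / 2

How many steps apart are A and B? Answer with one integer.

Answer: 10

Derivation:
|ax - bx| = |0 - 10| = 10
|ay - by| = |-1 - (-6)| = 5
|az - bz| = |1 - (-4)| = 5
distance = (10 + 5 + 5) / 2 = 20 / 2 = 10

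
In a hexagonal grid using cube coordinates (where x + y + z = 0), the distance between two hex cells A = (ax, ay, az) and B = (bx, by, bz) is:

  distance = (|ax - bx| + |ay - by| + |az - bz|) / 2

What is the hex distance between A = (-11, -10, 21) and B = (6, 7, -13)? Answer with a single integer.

Answer: 34

Derivation:
|ax - bx| = |-11 - 6| = 17
|ay - by| = |-10 - 7| = 17
|az - bz| = |21 - (-13)| = 34
distance = (17 + 17 + 34) / 2 = 68 / 2 = 34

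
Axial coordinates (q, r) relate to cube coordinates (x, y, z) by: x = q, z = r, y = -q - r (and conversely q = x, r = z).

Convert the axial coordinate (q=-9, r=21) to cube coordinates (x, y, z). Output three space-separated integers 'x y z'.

Answer: -9 -12 21

Derivation:
x = q = -9
z = r = 21
y = -x - z = -(-9) - (21) = -12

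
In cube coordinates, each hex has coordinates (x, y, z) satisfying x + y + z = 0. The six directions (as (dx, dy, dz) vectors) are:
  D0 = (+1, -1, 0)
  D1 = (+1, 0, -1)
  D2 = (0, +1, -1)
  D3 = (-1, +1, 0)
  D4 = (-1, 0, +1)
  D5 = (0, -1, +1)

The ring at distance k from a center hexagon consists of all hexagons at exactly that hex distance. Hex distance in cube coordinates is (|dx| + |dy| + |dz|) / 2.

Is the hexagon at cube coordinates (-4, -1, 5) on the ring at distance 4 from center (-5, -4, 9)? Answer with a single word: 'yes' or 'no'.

Answer: yes

Derivation:
|px - cx| = |-4 - (-5)| = 1
|py - cy| = |-1 - (-4)| = 3
|pz - cz| = |5 - 9| = 4
distance = (1+3+4)/2 = 8/2 = 4
radius = 4; distance == radius -> yes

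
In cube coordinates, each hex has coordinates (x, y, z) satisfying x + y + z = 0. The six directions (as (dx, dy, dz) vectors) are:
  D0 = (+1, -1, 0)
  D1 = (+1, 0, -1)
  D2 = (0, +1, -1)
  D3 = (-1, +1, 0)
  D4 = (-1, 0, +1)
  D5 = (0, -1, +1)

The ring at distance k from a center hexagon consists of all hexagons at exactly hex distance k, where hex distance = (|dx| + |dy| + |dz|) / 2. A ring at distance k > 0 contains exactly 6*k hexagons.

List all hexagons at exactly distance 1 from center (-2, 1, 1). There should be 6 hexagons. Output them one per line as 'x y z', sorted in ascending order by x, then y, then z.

Walk ring at distance 1 from (-2, 1, 1):
Start at center + D4*1 = (-3, 1, 2)
  hex 0: (-3, 1, 2)
  hex 1: (-2, 0, 2)
  hex 2: (-1, 0, 1)
  hex 3: (-1, 1, 0)
  hex 4: (-2, 2, 0)
  hex 5: (-3, 2, 1)
Sorted: 6 hexes.

Answer: -3 1 2
-3 2 1
-2 0 2
-2 2 0
-1 0 1
-1 1 0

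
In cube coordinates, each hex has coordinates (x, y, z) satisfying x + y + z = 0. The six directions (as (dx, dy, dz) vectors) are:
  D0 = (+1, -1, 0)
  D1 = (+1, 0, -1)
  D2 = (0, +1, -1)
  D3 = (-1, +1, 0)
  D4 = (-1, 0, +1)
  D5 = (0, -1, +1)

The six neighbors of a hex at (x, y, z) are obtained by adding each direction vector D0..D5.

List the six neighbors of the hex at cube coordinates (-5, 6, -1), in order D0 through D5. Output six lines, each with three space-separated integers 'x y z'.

Center: (-5, 6, -1). Add each direction:
  D0: (-5, 6, -1) + (1, -1, 0) = (-4, 5, -1)
  D1: (-5, 6, -1) + (1, 0, -1) = (-4, 6, -2)
  D2: (-5, 6, -1) + (0, 1, -1) = (-5, 7, -2)
  D3: (-5, 6, -1) + (-1, 1, 0) = (-6, 7, -1)
  D4: (-5, 6, -1) + (-1, 0, 1) = (-6, 6, 0)
  D5: (-5, 6, -1) + (0, -1, 1) = (-5, 5, 0)

Answer: -4 5 -1
-4 6 -2
-5 7 -2
-6 7 -1
-6 6 0
-5 5 0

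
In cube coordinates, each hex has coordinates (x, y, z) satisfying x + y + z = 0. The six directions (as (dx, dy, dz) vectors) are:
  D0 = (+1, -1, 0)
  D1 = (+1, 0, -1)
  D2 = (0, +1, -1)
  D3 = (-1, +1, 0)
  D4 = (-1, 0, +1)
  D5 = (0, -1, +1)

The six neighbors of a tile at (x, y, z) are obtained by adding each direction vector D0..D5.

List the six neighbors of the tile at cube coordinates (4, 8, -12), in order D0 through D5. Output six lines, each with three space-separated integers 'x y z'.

Center: (4, 8, -12). Add each direction:
  D0: (4, 8, -12) + (1, -1, 0) = (5, 7, -12)
  D1: (4, 8, -12) + (1, 0, -1) = (5, 8, -13)
  D2: (4, 8, -12) + (0, 1, -1) = (4, 9, -13)
  D3: (4, 8, -12) + (-1, 1, 0) = (3, 9, -12)
  D4: (4, 8, -12) + (-1, 0, 1) = (3, 8, -11)
  D5: (4, 8, -12) + (0, -1, 1) = (4, 7, -11)

Answer: 5 7 -12
5 8 -13
4 9 -13
3 9 -12
3 8 -11
4 7 -11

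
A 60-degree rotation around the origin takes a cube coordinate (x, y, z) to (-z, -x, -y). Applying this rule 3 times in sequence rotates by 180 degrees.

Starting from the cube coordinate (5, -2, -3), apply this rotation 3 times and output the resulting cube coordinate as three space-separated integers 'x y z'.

Answer: -5 2 3

Derivation:
Start: (5, -2, -3)
Step 1: (5, -2, -3) -> (-(-3), -(5), -(-2)) = (3, -5, 2)
Step 2: (3, -5, 2) -> (-(2), -(3), -(-5)) = (-2, -3, 5)
Step 3: (-2, -3, 5) -> (-(5), -(-2), -(-3)) = (-5, 2, 3)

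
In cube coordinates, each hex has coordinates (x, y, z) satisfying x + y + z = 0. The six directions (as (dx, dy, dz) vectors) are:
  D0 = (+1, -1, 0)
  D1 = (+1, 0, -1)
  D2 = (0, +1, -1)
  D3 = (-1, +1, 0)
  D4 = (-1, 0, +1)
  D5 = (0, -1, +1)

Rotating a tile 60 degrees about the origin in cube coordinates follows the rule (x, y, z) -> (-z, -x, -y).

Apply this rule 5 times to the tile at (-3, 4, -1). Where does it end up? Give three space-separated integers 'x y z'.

Answer: -4 1 3

Derivation:
Start: (-3, 4, -1)
Step 1: (-3, 4, -1) -> (-(-1), -(-3), -(4)) = (1, 3, -4)
Step 2: (1, 3, -4) -> (-(-4), -(1), -(3)) = (4, -1, -3)
Step 3: (4, -1, -3) -> (-(-3), -(4), -(-1)) = (3, -4, 1)
Step 4: (3, -4, 1) -> (-(1), -(3), -(-4)) = (-1, -3, 4)
Step 5: (-1, -3, 4) -> (-(4), -(-1), -(-3)) = (-4, 1, 3)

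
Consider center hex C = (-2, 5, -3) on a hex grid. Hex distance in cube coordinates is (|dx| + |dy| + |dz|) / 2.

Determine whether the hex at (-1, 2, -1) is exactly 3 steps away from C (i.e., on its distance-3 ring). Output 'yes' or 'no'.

|px - cx| = |-1 - (-2)| = 1
|py - cy| = |2 - 5| = 3
|pz - cz| = |-1 - (-3)| = 2
distance = (1+3+2)/2 = 6/2 = 3
radius = 3; distance == radius -> yes

Answer: yes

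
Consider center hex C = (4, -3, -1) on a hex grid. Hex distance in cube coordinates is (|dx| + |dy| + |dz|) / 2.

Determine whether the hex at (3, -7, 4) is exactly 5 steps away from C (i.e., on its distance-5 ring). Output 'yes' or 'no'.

|px - cx| = |3 - 4| = 1
|py - cy| = |-7 - (-3)| = 4
|pz - cz| = |4 - (-1)| = 5
distance = (1+4+5)/2 = 10/2 = 5
radius = 5; distance == radius -> yes

Answer: yes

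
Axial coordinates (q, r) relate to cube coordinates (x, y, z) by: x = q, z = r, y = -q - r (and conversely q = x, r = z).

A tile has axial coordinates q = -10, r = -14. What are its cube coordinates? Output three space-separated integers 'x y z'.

Answer: -10 24 -14

Derivation:
x = q = -10
z = r = -14
y = -x - z = -(-10) - (-14) = 24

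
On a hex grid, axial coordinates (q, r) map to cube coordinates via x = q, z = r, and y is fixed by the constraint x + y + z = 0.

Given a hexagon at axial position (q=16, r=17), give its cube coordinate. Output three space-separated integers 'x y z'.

Answer: 16 -33 17

Derivation:
x = q = 16
z = r = 17
y = -x - z = -(16) - (17) = -33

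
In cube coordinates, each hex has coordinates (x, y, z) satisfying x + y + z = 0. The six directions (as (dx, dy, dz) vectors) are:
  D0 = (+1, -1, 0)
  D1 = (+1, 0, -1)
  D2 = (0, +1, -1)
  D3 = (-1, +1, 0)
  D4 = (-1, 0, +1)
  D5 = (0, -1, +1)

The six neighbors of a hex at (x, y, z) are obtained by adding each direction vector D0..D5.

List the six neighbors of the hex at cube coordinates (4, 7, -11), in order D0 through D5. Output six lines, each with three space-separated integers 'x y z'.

Center: (4, 7, -11). Add each direction:
  D0: (4, 7, -11) + (1, -1, 0) = (5, 6, -11)
  D1: (4, 7, -11) + (1, 0, -1) = (5, 7, -12)
  D2: (4, 7, -11) + (0, 1, -1) = (4, 8, -12)
  D3: (4, 7, -11) + (-1, 1, 0) = (3, 8, -11)
  D4: (4, 7, -11) + (-1, 0, 1) = (3, 7, -10)
  D5: (4, 7, -11) + (0, -1, 1) = (4, 6, -10)

Answer: 5 6 -11
5 7 -12
4 8 -12
3 8 -11
3 7 -10
4 6 -10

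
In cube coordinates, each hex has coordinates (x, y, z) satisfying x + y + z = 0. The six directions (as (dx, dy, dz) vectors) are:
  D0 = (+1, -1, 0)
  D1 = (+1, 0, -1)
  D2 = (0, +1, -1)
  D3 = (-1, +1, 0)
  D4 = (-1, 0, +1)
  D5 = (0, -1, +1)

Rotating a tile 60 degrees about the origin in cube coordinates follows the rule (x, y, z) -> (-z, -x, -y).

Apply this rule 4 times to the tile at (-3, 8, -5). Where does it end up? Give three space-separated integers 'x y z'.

Start: (-3, 8, -5)
Step 1: (-3, 8, -5) -> (-(-5), -(-3), -(8)) = (5, 3, -8)
Step 2: (5, 3, -8) -> (-(-8), -(5), -(3)) = (8, -5, -3)
Step 3: (8, -5, -3) -> (-(-3), -(8), -(-5)) = (3, -8, 5)
Step 4: (3, -8, 5) -> (-(5), -(3), -(-8)) = (-5, -3, 8)

Answer: -5 -3 8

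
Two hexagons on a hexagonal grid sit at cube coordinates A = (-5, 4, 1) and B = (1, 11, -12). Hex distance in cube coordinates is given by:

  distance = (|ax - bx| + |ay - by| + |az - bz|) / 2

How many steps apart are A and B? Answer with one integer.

Answer: 13

Derivation:
|ax - bx| = |-5 - 1| = 6
|ay - by| = |4 - 11| = 7
|az - bz| = |1 - (-12)| = 13
distance = (6 + 7 + 13) / 2 = 26 / 2 = 13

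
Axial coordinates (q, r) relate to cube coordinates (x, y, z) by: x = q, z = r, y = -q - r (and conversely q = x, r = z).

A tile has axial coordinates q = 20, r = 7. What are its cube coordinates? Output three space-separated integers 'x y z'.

x = q = 20
z = r = 7
y = -x - z = -(20) - (7) = -27

Answer: 20 -27 7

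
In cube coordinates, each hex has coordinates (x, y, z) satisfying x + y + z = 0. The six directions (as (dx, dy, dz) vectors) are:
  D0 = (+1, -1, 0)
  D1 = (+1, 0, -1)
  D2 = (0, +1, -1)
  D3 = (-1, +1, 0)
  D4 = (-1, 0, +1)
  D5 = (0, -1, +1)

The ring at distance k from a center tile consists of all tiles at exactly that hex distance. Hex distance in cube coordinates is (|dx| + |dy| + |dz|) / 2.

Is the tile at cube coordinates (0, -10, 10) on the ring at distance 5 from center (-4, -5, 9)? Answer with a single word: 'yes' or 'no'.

Answer: yes

Derivation:
|px - cx| = |0 - (-4)| = 4
|py - cy| = |-10 - (-5)| = 5
|pz - cz| = |10 - 9| = 1
distance = (4+5+1)/2 = 10/2 = 5
radius = 5; distance == radius -> yes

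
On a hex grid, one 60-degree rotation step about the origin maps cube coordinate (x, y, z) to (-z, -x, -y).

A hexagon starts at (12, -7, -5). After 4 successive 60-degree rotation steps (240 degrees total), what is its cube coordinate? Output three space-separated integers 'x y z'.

Start: (12, -7, -5)
Step 1: (12, -7, -5) -> (-(-5), -(12), -(-7)) = (5, -12, 7)
Step 2: (5, -12, 7) -> (-(7), -(5), -(-12)) = (-7, -5, 12)
Step 3: (-7, -5, 12) -> (-(12), -(-7), -(-5)) = (-12, 7, 5)
Step 4: (-12, 7, 5) -> (-(5), -(-12), -(7)) = (-5, 12, -7)

Answer: -5 12 -7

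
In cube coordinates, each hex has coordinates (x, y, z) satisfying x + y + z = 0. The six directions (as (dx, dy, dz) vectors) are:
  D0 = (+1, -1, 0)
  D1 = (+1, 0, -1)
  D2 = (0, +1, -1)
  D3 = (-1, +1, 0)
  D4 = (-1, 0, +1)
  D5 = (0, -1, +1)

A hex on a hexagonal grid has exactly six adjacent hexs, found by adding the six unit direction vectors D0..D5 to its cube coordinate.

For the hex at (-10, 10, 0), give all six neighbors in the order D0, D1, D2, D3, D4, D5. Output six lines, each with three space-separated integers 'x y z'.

Answer: -9 9 0
-9 10 -1
-10 11 -1
-11 11 0
-11 10 1
-10 9 1

Derivation:
Center: (-10, 10, 0). Add each direction:
  D0: (-10, 10, 0) + (1, -1, 0) = (-9, 9, 0)
  D1: (-10, 10, 0) + (1, 0, -1) = (-9, 10, -1)
  D2: (-10, 10, 0) + (0, 1, -1) = (-10, 11, -1)
  D3: (-10, 10, 0) + (-1, 1, 0) = (-11, 11, 0)
  D4: (-10, 10, 0) + (-1, 0, 1) = (-11, 10, 1)
  D5: (-10, 10, 0) + (0, -1, 1) = (-10, 9, 1)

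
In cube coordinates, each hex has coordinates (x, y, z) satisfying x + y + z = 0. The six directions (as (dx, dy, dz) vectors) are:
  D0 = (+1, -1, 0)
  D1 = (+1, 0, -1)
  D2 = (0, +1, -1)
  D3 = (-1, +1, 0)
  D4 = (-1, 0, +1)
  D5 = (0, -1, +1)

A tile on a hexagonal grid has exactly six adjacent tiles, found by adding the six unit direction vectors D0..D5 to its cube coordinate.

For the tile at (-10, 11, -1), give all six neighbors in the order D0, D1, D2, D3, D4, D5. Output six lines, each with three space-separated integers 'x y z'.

Center: (-10, 11, -1). Add each direction:
  D0: (-10, 11, -1) + (1, -1, 0) = (-9, 10, -1)
  D1: (-10, 11, -1) + (1, 0, -1) = (-9, 11, -2)
  D2: (-10, 11, -1) + (0, 1, -1) = (-10, 12, -2)
  D3: (-10, 11, -1) + (-1, 1, 0) = (-11, 12, -1)
  D4: (-10, 11, -1) + (-1, 0, 1) = (-11, 11, 0)
  D5: (-10, 11, -1) + (0, -1, 1) = (-10, 10, 0)

Answer: -9 10 -1
-9 11 -2
-10 12 -2
-11 12 -1
-11 11 0
-10 10 0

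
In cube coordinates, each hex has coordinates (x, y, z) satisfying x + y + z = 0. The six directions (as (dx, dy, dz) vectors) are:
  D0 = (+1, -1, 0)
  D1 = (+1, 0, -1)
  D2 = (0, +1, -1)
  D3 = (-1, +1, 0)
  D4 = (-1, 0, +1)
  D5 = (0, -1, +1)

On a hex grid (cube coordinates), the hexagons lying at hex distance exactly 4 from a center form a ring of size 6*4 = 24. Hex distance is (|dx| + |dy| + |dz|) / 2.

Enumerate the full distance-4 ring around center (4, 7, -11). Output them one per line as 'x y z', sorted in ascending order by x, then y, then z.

Answer: 0 7 -7
0 8 -8
0 9 -9
0 10 -10
0 11 -11
1 6 -7
1 11 -12
2 5 -7
2 11 -13
3 4 -7
3 11 -14
4 3 -7
4 11 -15
5 3 -8
5 10 -15
6 3 -9
6 9 -15
7 3 -10
7 8 -15
8 3 -11
8 4 -12
8 5 -13
8 6 -14
8 7 -15

Derivation:
Walk ring at distance 4 from (4, 7, -11):
Start at center + D4*4 = (0, 7, -7)
  hex 0: (0, 7, -7)
  hex 1: (1, 6, -7)
  hex 2: (2, 5, -7)
  hex 3: (3, 4, -7)
  hex 4: (4, 3, -7)
  hex 5: (5, 3, -8)
  hex 6: (6, 3, -9)
  hex 7: (7, 3, -10)
  hex 8: (8, 3, -11)
  hex 9: (8, 4, -12)
  hex 10: (8, 5, -13)
  hex 11: (8, 6, -14)
  hex 12: (8, 7, -15)
  hex 13: (7, 8, -15)
  hex 14: (6, 9, -15)
  hex 15: (5, 10, -15)
  hex 16: (4, 11, -15)
  hex 17: (3, 11, -14)
  hex 18: (2, 11, -13)
  hex 19: (1, 11, -12)
  hex 20: (0, 11, -11)
  hex 21: (0, 10, -10)
  hex 22: (0, 9, -9)
  hex 23: (0, 8, -8)
Sorted: 24 hexes.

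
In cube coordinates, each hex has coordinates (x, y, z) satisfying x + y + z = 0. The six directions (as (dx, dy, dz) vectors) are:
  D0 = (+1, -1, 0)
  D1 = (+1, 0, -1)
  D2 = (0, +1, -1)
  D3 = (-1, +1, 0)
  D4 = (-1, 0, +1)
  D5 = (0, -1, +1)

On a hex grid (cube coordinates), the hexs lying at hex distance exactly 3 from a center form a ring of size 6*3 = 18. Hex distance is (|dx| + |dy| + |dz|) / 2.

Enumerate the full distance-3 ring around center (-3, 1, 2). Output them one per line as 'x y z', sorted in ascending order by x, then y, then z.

Answer: -6 1 5
-6 2 4
-6 3 3
-6 4 2
-5 0 5
-5 4 1
-4 -1 5
-4 4 0
-3 -2 5
-3 4 -1
-2 -2 4
-2 3 -1
-1 -2 3
-1 2 -1
0 -2 2
0 -1 1
0 0 0
0 1 -1

Derivation:
Walk ring at distance 3 from (-3, 1, 2):
Start at center + D4*3 = (-6, 1, 5)
  hex 0: (-6, 1, 5)
  hex 1: (-5, 0, 5)
  hex 2: (-4, -1, 5)
  hex 3: (-3, -2, 5)
  hex 4: (-2, -2, 4)
  hex 5: (-1, -2, 3)
  hex 6: (0, -2, 2)
  hex 7: (0, -1, 1)
  hex 8: (0, 0, 0)
  hex 9: (0, 1, -1)
  hex 10: (-1, 2, -1)
  hex 11: (-2, 3, -1)
  hex 12: (-3, 4, -1)
  hex 13: (-4, 4, 0)
  hex 14: (-5, 4, 1)
  hex 15: (-6, 4, 2)
  hex 16: (-6, 3, 3)
  hex 17: (-6, 2, 4)
Sorted: 18 hexes.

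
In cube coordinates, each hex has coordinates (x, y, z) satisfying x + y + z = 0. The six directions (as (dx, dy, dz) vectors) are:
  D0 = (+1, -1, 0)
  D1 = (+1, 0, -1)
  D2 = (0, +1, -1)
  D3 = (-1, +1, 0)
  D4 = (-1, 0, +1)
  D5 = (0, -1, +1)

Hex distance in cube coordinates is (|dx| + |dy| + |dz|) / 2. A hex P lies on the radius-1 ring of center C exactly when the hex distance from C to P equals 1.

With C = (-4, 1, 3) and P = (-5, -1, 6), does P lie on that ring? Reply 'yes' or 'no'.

|px - cx| = |-5 - (-4)| = 1
|py - cy| = |-1 - 1| = 2
|pz - cz| = |6 - 3| = 3
distance = (1+2+3)/2 = 6/2 = 3
radius = 1; distance != radius -> no

Answer: no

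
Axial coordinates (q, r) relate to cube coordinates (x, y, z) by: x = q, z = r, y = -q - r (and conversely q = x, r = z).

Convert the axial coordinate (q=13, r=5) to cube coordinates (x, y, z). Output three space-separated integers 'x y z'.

x = q = 13
z = r = 5
y = -x - z = -(13) - (5) = -18

Answer: 13 -18 5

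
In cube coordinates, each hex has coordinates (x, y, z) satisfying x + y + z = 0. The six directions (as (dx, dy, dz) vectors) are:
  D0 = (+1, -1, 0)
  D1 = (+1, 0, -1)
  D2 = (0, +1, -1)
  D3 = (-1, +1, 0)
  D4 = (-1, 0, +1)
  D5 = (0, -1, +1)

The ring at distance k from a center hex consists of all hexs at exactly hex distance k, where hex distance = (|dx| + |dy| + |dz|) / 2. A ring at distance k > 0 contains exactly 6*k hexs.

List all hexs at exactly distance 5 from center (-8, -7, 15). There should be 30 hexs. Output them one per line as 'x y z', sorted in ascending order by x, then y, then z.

Walk ring at distance 5 from (-8, -7, 15):
Start at center + D4*5 = (-13, -7, 20)
  hex 0: (-13, -7, 20)
  hex 1: (-12, -8, 20)
  hex 2: (-11, -9, 20)
  hex 3: (-10, -10, 20)
  hex 4: (-9, -11, 20)
  hex 5: (-8, -12, 20)
  hex 6: (-7, -12, 19)
  hex 7: (-6, -12, 18)
  hex 8: (-5, -12, 17)
  hex 9: (-4, -12, 16)
  hex 10: (-3, -12, 15)
  hex 11: (-3, -11, 14)
  hex 12: (-3, -10, 13)
  hex 13: (-3, -9, 12)
  hex 14: (-3, -8, 11)
  hex 15: (-3, -7, 10)
  hex 16: (-4, -6, 10)
  hex 17: (-5, -5, 10)
  hex 18: (-6, -4, 10)
  hex 19: (-7, -3, 10)
  hex 20: (-8, -2, 10)
  hex 21: (-9, -2, 11)
  hex 22: (-10, -2, 12)
  hex 23: (-11, -2, 13)
  hex 24: (-12, -2, 14)
  hex 25: (-13, -2, 15)
  hex 26: (-13, -3, 16)
  hex 27: (-13, -4, 17)
  hex 28: (-13, -5, 18)
  hex 29: (-13, -6, 19)
Sorted: 30 hexes.

Answer: -13 -7 20
-13 -6 19
-13 -5 18
-13 -4 17
-13 -3 16
-13 -2 15
-12 -8 20
-12 -2 14
-11 -9 20
-11 -2 13
-10 -10 20
-10 -2 12
-9 -11 20
-9 -2 11
-8 -12 20
-8 -2 10
-7 -12 19
-7 -3 10
-6 -12 18
-6 -4 10
-5 -12 17
-5 -5 10
-4 -12 16
-4 -6 10
-3 -12 15
-3 -11 14
-3 -10 13
-3 -9 12
-3 -8 11
-3 -7 10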